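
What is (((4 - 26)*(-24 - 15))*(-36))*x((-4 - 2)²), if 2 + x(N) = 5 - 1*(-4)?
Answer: -216216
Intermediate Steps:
x(N) = 7 (x(N) = -2 + (5 - 1*(-4)) = -2 + (5 + 4) = -2 + 9 = 7)
(((4 - 26)*(-24 - 15))*(-36))*x((-4 - 2)²) = (((4 - 26)*(-24 - 15))*(-36))*7 = (-22*(-39)*(-36))*7 = (858*(-36))*7 = -30888*7 = -216216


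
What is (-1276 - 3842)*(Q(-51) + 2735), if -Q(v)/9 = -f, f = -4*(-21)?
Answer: -17866938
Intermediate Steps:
f = 84
Q(v) = 756 (Q(v) = -(-9)*84 = -9*(-84) = 756)
(-1276 - 3842)*(Q(-51) + 2735) = (-1276 - 3842)*(756 + 2735) = -5118*3491 = -17866938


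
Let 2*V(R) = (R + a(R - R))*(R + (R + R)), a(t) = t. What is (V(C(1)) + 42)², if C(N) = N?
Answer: 7569/4 ≈ 1892.3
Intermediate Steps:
V(R) = 3*R²/2 (V(R) = ((R + (R - R))*(R + (R + R)))/2 = ((R + 0)*(R + 2*R))/2 = (R*(3*R))/2 = (3*R²)/2 = 3*R²/2)
(V(C(1)) + 42)² = ((3/2)*1² + 42)² = ((3/2)*1 + 42)² = (3/2 + 42)² = (87/2)² = 7569/4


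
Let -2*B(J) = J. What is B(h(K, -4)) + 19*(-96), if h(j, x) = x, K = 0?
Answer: -1822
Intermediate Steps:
B(J) = -J/2
B(h(K, -4)) + 19*(-96) = -½*(-4) + 19*(-96) = 2 - 1824 = -1822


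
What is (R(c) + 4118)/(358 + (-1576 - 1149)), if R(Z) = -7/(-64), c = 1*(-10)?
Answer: -87853/50496 ≈ -1.7398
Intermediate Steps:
c = -10
R(Z) = 7/64 (R(Z) = -7*(-1/64) = 7/64)
(R(c) + 4118)/(358 + (-1576 - 1149)) = (7/64 + 4118)/(358 + (-1576 - 1149)) = 263559/(64*(358 - 2725)) = (263559/64)/(-2367) = (263559/64)*(-1/2367) = -87853/50496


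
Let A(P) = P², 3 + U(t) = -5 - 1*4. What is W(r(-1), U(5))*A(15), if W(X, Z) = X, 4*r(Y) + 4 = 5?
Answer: 225/4 ≈ 56.250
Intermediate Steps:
r(Y) = ¼ (r(Y) = -1 + (¼)*5 = -1 + 5/4 = ¼)
U(t) = -12 (U(t) = -3 + (-5 - 1*4) = -3 + (-5 - 4) = -3 - 9 = -12)
W(r(-1), U(5))*A(15) = (¼)*15² = (¼)*225 = 225/4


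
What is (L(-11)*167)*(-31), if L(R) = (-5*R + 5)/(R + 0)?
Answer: 310620/11 ≈ 28238.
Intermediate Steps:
L(R) = (5 - 5*R)/R
(L(-11)*167)*(-31) = ((-5 + 5/(-11))*167)*(-31) = ((-5 + 5*(-1/11))*167)*(-31) = ((-5 - 5/11)*167)*(-31) = -60/11*167*(-31) = -10020/11*(-31) = 310620/11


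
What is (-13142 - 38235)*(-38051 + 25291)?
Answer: 655570520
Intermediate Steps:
(-13142 - 38235)*(-38051 + 25291) = -51377*(-12760) = 655570520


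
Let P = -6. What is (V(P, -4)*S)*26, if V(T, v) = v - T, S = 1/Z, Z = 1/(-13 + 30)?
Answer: 884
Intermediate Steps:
Z = 1/17 ≈ 0.058824
S = 17 (S = 1/(1/17) = 17)
(V(P, -4)*S)*26 = ((-4 - 1*(-6))*17)*26 = ((-4 + 6)*17)*26 = (2*17)*26 = 34*26 = 884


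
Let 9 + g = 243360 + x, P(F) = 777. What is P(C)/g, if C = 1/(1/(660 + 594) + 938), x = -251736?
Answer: -259/2795 ≈ -0.092665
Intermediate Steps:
C = 1254/1176253 (C = 1/(1/1254 + 938) = 1/(1176253/1254) = 1254/1176253 ≈ 0.0010661)
g = -8385 (g = -9 + (243360 - 251736) = -9 - 8376 = -8385)
P(C)/g = 777/(-8385) = 777*(-1/8385) = -259/2795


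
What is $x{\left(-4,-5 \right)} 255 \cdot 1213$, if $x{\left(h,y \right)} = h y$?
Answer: $6186300$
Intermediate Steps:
$x{\left(-4,-5 \right)} 255 \cdot 1213 = \left(-4\right) \left(-5\right) 255 \cdot 1213 = 20 \cdot 255 \cdot 1213 = 5100 \cdot 1213 = 6186300$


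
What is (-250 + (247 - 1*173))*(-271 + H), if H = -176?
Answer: 78672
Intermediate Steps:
(-250 + (247 - 1*173))*(-271 + H) = (-250 + (247 - 1*173))*(-271 - 176) = (-250 + (247 - 173))*(-447) = (-250 + 74)*(-447) = -176*(-447) = 78672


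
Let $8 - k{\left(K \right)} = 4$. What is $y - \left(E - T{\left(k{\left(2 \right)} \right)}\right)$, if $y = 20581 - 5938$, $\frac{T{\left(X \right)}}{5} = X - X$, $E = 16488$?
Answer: $-1845$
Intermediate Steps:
$k{\left(K \right)} = 4$ ($k{\left(K \right)} = 8 - 4 = 4$)
$T{\left(X \right)} = 0$ ($T{\left(X \right)} = 5 \left(X - X\right) = 5 \cdot 0 = 0$)
$y = 14643$ ($y = 20581 - 5938 = 14643$)
$y - \left(E - T{\left(k{\left(2 \right)} \right)}\right) = 14643 - \left(16488 - 0\right) = 14643 - \left(16488 + 0\right) = 14643 - 16488 = -1845$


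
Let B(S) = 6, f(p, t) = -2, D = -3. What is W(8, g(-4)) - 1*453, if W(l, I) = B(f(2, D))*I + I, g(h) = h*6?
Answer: -621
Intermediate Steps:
g(h) = 6*h
W(l, I) = 7*I (W(l, I) = 6*I + I = 7*I)
W(8, g(-4)) - 1*453 = 7*(6*(-4)) - 1*453 = 7*(-24) - 453 = -168 - 453 = -621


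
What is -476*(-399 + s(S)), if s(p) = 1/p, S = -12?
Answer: 569891/3 ≈ 1.8996e+5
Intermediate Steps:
-476*(-399 + s(S)) = -476*(-399 + 1/(-12)) = -476*(-399 - 1/12) = -476*(-4789/12) = 569891/3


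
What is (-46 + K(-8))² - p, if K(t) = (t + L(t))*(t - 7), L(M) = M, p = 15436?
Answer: 22200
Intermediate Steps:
K(t) = 2*t*(-7 + t) (K(t) = (t + t)*(t - 7) = (2*t)*(-7 + t) = 2*t*(-7 + t))
(-46 + K(-8))² - p = (-46 + 2*(-8)*(-7 - 8))² - 1*15436 = (-46 + 2*(-8)*(-15))² - 15436 = (-46 + 240)² - 15436 = 194² - 15436 = 37636 - 15436 = 22200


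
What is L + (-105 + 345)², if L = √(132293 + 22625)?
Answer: 57600 + √154918 ≈ 57994.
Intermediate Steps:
L = √154918 ≈ 393.60
L + (-105 + 345)² = √154918 + (-105 + 345)² = √154918 + 240² = √154918 + 57600 = 57600 + √154918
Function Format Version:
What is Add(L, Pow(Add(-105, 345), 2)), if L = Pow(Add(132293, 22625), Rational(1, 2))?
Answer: Add(57600, Pow(154918, Rational(1, 2))) ≈ 57994.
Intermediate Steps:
L = Pow(154918, Rational(1, 2)) ≈ 393.60
Add(L, Pow(Add(-105, 345), 2)) = Add(Pow(154918, Rational(1, 2)), Pow(Add(-105, 345), 2)) = Add(Pow(154918, Rational(1, 2)), Pow(240, 2)) = Add(Pow(154918, Rational(1, 2)), 57600) = Add(57600, Pow(154918, Rational(1, 2)))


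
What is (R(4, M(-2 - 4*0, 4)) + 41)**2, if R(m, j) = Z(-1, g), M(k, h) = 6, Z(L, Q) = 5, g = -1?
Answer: 2116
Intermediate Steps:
R(m, j) = 5
(R(4, M(-2 - 4*0, 4)) + 41)**2 = (5 + 41)**2 = 46**2 = 2116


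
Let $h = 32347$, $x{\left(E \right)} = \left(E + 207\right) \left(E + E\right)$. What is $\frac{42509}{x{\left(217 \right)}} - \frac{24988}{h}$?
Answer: $- \frac{460450455}{850337936} \approx -0.54149$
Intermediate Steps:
$x{\left(E \right)} = 2 E \left(207 + E\right)$ ($x{\left(E \right)} = \left(207 + E\right) 2 E = 2 E \left(207 + E\right)$)
$\frac{42509}{x{\left(217 \right)}} - \frac{24988}{h} = \frac{42509}{2 \cdot 217 \left(207 + 217\right)} - \frac{24988}{32347} = \frac{42509}{2 \cdot 217 \cdot 424} - \frac{24988}{32347} = \frac{42509}{184016} - \frac{24988}{32347} = - \frac{460450455}{850337936}$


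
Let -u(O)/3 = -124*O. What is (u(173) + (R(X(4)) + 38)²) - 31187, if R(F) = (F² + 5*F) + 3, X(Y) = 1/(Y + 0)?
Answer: 8949593/256 ≈ 34959.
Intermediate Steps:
u(O) = 372*O (u(O) = -(-372)*O = 372*O)
X(Y) = 1/Y
R(F) = 3 + F² + 5*F
(u(173) + (R(X(4)) + 38)²) - 31187 = (372*173 + ((3 + (1/4)² + 5/4) + 38)²) - 31187 = (64356 + ((3 + (¼)² + 5*(¼)) + 38)²) - 31187 = (64356 + ((3 + 1/16 + 5/4) + 38)²) - 31187 = (64356 + (69/16 + 38)²) - 31187 = (64356 + (677/16)²) - 31187 = (64356 + 458329/256) - 31187 = 16933465/256 - 31187 = 8949593/256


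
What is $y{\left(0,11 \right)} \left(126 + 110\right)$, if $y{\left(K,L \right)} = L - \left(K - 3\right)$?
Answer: $3304$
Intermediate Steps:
$y{\left(K,L \right)} = 3 + L - K$ ($y{\left(K,L \right)} = L - \left(-3 + K\right) = 3 + L - K$)
$y{\left(0,11 \right)} \left(126 + 110\right) = \left(3 + 11 - 0\right) \left(126 + 110\right) = \left(3 + 11 + 0\right) 236 = 14 \cdot 236 = 3304$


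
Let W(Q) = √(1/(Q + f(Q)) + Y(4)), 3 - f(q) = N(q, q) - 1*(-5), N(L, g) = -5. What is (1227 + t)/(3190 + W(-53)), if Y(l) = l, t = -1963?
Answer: -117392000/508804801 + 3680*√398/508804801 ≈ -0.23058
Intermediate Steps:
f(q) = 3 (f(q) = 3 - (-5 - 1*(-5)) = 3 - (-5 + 5) = 3 - 1*0 = 3 + 0 = 3)
W(Q) = √(4 + 1/(3 + Q)) (W(Q) = √(1/(Q + 3) + 4) = √(1/(3 + Q) + 4) = √(4 + 1/(3 + Q)))
(1227 + t)/(3190 + W(-53)) = (1227 - 1963)/(3190 + √((13 + 4*(-53))/(3 - 53))) = -736/(3190 + √((13 - 212)/(-50))) = -736/(3190 + √(-1/50*(-199))) = -736/(3190 + √(199/50)) = -736/(3190 + √398/10)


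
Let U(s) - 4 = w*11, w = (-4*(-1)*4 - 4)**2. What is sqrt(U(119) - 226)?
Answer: sqrt(1362) ≈ 36.905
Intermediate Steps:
w = 144 (w = (4*4 - 4)**2 = (16 - 4)**2 = 12**2 = 144)
U(s) = 1588 (U(s) = 4 + 144*11 = 4 + 1584 = 1588)
sqrt(U(119) - 226) = sqrt(1588 - 226) = sqrt(1362)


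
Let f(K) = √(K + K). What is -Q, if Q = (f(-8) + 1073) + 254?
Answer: -1327 - 4*I ≈ -1327.0 - 4.0*I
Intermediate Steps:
f(K) = √2*√K (f(K) = √(2*K) = √2*√K)
Q = 1327 + 4*I (Q = (√2*√(-8) + 1073) + 254 = (√2*(2*I*√2) + 1073) + 254 = (4*I + 1073) + 254 = (1073 + 4*I) + 254 = 1327 + 4*I ≈ 1327.0 + 4.0*I)
-Q = -(1327 + 4*I) = -1327 - 4*I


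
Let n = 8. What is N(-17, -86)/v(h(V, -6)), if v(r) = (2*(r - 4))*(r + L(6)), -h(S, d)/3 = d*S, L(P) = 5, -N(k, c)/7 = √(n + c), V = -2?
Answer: -7*I*√78/2480 ≈ -0.024928*I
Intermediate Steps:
N(k, c) = -7*√(8 + c)
h(S, d) = -3*S*d (h(S, d) = -3*d*S = -3*S*d)
v(r) = (-8 + 2*r)*(5 + r) (v(r) = (2*(r - 4))*(r + 5) = (2*(-4 + r))*(5 + r) = (-8 + 2*r)*(5 + r))
N(-17, -86)/v(h(V, -6)) = (-7*√(8 - 86))/(-40 + 2*(-3*(-2)*(-6)) + 2*(-3*(-2)*(-6))²) = (-7*I*√78)/(-40 + 2*(-36) + 2*(-36)²) = (-7*I*√78)/(-40 - 72 + 2*1296) = (-7*I*√78)/(-40 - 72 + 2592) = -7*I*√78/2480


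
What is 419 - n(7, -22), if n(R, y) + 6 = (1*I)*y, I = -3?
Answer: 359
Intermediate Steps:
n(R, y) = -6 - 3*y (n(R, y) = -6 + (1*(-3))*y = -6 - 3*y)
419 - n(7, -22) = 419 - (-6 - 3*(-22)) = 419 - (-6 + 66) = 419 - 1*60 = 419 - 60 = 359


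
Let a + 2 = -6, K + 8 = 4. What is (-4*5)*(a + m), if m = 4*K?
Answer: 480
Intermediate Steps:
K = -4 (K = -8 + 4 = -4)
a = -8 (a = -2 - 6 = -8)
m = -16 (m = 4*(-4) = -16)
(-4*5)*(a + m) = (-4*5)*(-8 - 16) = -20*(-24) = 480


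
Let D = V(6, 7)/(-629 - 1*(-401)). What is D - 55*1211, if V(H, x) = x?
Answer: -15185947/228 ≈ -66605.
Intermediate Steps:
D = -7/228 (D = 7/(-629 - 1*(-401)) = 7/(-629 + 401) = 7/(-228) = 7*(-1/228) = -7/228 ≈ -0.030702)
D - 55*1211 = -7/228 - 55*1211 = -7/228 - 66605 = -15185947/228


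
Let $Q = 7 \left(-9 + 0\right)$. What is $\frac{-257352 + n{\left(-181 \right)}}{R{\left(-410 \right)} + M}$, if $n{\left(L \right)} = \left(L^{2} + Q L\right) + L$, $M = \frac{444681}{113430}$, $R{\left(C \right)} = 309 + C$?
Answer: $\frac{8067481890}{3670583} \approx 2197.9$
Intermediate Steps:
$M = \frac{148227}{37810}$ ($M = 444681 \cdot \frac{1}{113430} = \frac{148227}{37810} \approx 3.9203$)
$Q = -63$ ($Q = 7 \left(-9\right) = -63$)
$n{\left(L \right)} = L^{2} - 62 L$ ($n{\left(L \right)} = \left(L^{2} - 63 L\right) + L = L^{2} - 62 L$)
$\frac{-257352 + n{\left(-181 \right)}}{R{\left(-410 \right)} + M} = \frac{-257352 - 181 \left(-62 - 181\right)}{\left(309 - 410\right) + \frac{148227}{37810}} = \frac{-257352 - -43983}{-101 + \frac{148227}{37810}} = \frac{-257352 + 43983}{- \frac{3670583}{37810}} = \left(-213369\right) \left(- \frac{37810}{3670583}\right) = \frac{8067481890}{3670583}$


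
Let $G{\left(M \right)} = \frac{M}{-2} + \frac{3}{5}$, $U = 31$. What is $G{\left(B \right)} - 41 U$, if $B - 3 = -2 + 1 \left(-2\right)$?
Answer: $- \frac{12699}{10} \approx -1269.9$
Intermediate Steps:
$B = -1$ ($B = 3 + \left(-2 + 1 \left(-2\right)\right) = 3 - 4 = -1$)
$G{\left(M \right)} = \frac{3}{5} - \frac{M}{2}$ ($G{\left(M \right)} = M \left(- \frac{1}{2}\right) + 3 \cdot \frac{1}{5} = - \frac{M}{2} + \frac{3}{5} = \frac{3}{5} - \frac{M}{2}$)
$G{\left(B \right)} - 41 U = \left(\frac{3}{5} - - \frac{1}{2}\right) - 1271 = \left(\frac{3}{5} + \frac{1}{2}\right) - 1271 = \frac{11}{10} - 1271 = - \frac{12699}{10}$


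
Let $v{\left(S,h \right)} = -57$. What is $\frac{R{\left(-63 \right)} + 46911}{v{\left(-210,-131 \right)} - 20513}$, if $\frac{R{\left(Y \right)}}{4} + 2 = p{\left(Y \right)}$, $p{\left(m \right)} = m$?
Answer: $- \frac{4241}{1870} \approx -2.2679$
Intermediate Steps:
$R{\left(Y \right)} = -8 + 4 Y$
$\frac{R{\left(-63 \right)} + 46911}{v{\left(-210,-131 \right)} - 20513} = \frac{\left(-8 + 4 \left(-63\right)\right) + 46911}{-57 - 20513} = \frac{\left(-8 - 252\right) + 46911}{-20570} = \left(-260 + 46911\right) \left(- \frac{1}{20570}\right) = 46651 \left(- \frac{1}{20570}\right) = - \frac{4241}{1870}$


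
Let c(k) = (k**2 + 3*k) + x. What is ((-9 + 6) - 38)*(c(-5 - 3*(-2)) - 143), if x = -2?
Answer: 5781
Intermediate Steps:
c(k) = -2 + k**2 + 3*k (c(k) = (k**2 + 3*k) - 2 = -2 + k**2 + 3*k)
((-9 + 6) - 38)*(c(-5 - 3*(-2)) - 143) = ((-9 + 6) - 38)*((-2 + (-5 - 3*(-2))**2 + 3*(-5 - 3*(-2))) - 143) = (-3 - 38)*((-2 + (-5 + 6)**2 + 3*(-5 + 6)) - 143) = -41*((-2 + 1**2 + 3*1) - 143) = -41*((-2 + 1 + 3) - 143) = -41*(2 - 143) = -41*(-141) = 5781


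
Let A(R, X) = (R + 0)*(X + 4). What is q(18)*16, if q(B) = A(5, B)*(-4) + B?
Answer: -6752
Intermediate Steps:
A(R, X) = R*(4 + X)
q(B) = -80 - 19*B (q(B) = (5*(4 + B))*(-4) + B = (20 + 5*B)*(-4) + B = (-80 - 20*B) + B = -80 - 19*B)
q(18)*16 = (-80 - 19*18)*16 = (-80 - 342)*16 = -422*16 = -6752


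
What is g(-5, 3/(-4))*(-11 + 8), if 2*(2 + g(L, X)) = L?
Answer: 27/2 ≈ 13.500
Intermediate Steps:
g(L, X) = -2 + L/2
g(-5, 3/(-4))*(-11 + 8) = (-2 + (1/2)*(-5))*(-11 + 8) = (-2 - 5/2)*(-3) = -9/2*(-3) = 27/2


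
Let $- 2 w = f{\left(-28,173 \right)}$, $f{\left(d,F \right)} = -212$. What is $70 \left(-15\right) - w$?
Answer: $-1156$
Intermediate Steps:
$w = 106$ ($w = \left(- \frac{1}{2}\right) \left(-212\right) = 106$)
$70 \left(-15\right) - w = 70 \left(-15\right) - 106 = -1050 - 106 = -1156$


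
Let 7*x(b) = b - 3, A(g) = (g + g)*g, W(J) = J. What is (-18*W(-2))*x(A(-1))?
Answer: -36/7 ≈ -5.1429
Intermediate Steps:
A(g) = 2*g² (A(g) = (2*g)*g = 2*g²)
x(b) = -3/7 + b/7 (x(b) = (b - 3)/7 = (-3 + b)/7 = -3/7 + b/7)
(-18*W(-2))*x(A(-1)) = (-18*(-2))*(-3/7 + (2*(-1)²)/7) = 36*(-3/7 + (2*1)/7) = 36*(-3/7 + (⅐)*2) = 36*(-3/7 + 2/7) = 36*(-⅐) = -36/7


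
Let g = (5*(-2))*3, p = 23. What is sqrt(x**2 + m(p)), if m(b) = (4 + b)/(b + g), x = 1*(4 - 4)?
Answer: 3*I*sqrt(21)/7 ≈ 1.964*I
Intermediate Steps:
g = -30 (g = -10*3 = -30)
x = 0 (x = 1*0 = 0)
m(b) = (4 + b)/(-30 + b) (m(b) = (4 + b)/(b - 30) = (4 + b)/(-30 + b))
sqrt(x**2 + m(p)) = sqrt(0**2 + (4 + 23)/(-30 + 23)) = sqrt(0 + 27/(-7)) = sqrt(0 - 1/7*27) = sqrt(0 - 27/7) = sqrt(-27/7) = 3*I*sqrt(21)/7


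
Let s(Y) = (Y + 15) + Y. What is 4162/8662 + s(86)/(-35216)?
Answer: 1020769/2148176 ≈ 0.47518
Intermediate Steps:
s(Y) = 15 + 2*Y (s(Y) = (15 + Y) + Y = 15 + 2*Y)
4162/8662 + s(86)/(-35216) = 4162/8662 + (15 + 2*86)/(-35216) = 4162*(1/8662) + (15 + 172)*(-1/35216) = 2081/4331 + 187*(-1/35216) = 2081/4331 - 187/35216 = 1020769/2148176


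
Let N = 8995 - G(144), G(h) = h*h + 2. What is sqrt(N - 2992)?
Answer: I*sqrt(14735) ≈ 121.39*I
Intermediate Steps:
G(h) = 2 + h**2 (G(h) = h**2 + 2 = 2 + h**2)
N = -11743 (N = 8995 - (2 + 144**2) = 8995 - (2 + 20736) = 8995 - 1*20738 = 8995 - 20738 = -11743)
sqrt(N - 2992) = sqrt(-11743 - 2992) = sqrt(-14735) = I*sqrt(14735)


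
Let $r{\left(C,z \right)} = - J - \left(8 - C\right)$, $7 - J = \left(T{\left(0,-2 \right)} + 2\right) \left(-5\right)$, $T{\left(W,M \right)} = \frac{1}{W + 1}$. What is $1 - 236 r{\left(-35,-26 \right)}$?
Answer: $15341$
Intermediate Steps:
$T{\left(W,M \right)} = \frac{1}{1 + W}$
$J = 22$ ($J = 7 - \left(\frac{1}{1 + 0} + 2\right) \left(-5\right) = 7 - \left(1^{-1} + 2\right) \left(-5\right) = 7 - \left(1 + 2\right) \left(-5\right) = 7 - 3 \left(-5\right) = 7 - -15 = 7 + 15 = 22$)
$r{\left(C,z \right)} = -30 + C$ ($r{\left(C,z \right)} = \left(-1\right) 22 - \left(8 - C\right) = -22 + \left(-8 + C\right) = -30 + C$)
$1 - 236 r{\left(-35,-26 \right)} = 1 - 236 \left(-30 - 35\right) = 1 - -15340 = 1 + 15340 = 15341$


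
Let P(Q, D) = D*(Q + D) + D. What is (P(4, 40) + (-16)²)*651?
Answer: 1338456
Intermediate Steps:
P(Q, D) = D + D*(D + Q) (P(Q, D) = D*(D + Q) + D = D + D*(D + Q))
(P(4, 40) + (-16)²)*651 = (40*(1 + 40 + 4) + (-16)²)*651 = (40*45 + 256)*651 = (1800 + 256)*651 = 2056*651 = 1338456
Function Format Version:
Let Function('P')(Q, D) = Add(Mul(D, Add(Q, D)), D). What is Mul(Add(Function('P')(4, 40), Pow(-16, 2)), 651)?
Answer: 1338456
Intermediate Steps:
Function('P')(Q, D) = Add(D, Mul(D, Add(D, Q))) (Function('P')(Q, D) = Add(Mul(D, Add(D, Q)), D) = Add(D, Mul(D, Add(D, Q))))
Mul(Add(Function('P')(4, 40), Pow(-16, 2)), 651) = Mul(Add(Mul(40, Add(1, 40, 4)), Pow(-16, 2)), 651) = Mul(Add(Mul(40, 45), 256), 651) = Mul(Add(1800, 256), 651) = Mul(2056, 651) = 1338456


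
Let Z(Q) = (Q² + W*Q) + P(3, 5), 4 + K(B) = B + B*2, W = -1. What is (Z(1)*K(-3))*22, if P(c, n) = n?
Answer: -1430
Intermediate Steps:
K(B) = -4 + 3*B (K(B) = -4 + (B + B*2) = -4 + (B + 2*B) = -4 + 3*B)
Z(Q) = 5 + Q² - Q (Z(Q) = (Q² - Q) + 5 = 5 + Q² - Q)
(Z(1)*K(-3))*22 = ((5 + 1² - 1*1)*(-4 + 3*(-3)))*22 = ((5 + 1 - 1)*(-4 - 9))*22 = (5*(-13))*22 = -65*22 = -1430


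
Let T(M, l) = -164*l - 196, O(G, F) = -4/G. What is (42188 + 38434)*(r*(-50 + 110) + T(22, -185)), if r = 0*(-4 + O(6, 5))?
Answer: 2430269568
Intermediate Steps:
r = 0 (r = 0*(-4 - 4/6) = 0*(-4 - 4*1/6) = 0*(-4 - 2/3) = 0*(-14/3) = 0)
T(M, l) = -196 - 164*l
(42188 + 38434)*(r*(-50 + 110) + T(22, -185)) = (42188 + 38434)*(0*(-50 + 110) + (-196 - 164*(-185))) = 80622*(0*60 + (-196 + 30340)) = 80622*(0 + 30144) = 80622*30144 = 2430269568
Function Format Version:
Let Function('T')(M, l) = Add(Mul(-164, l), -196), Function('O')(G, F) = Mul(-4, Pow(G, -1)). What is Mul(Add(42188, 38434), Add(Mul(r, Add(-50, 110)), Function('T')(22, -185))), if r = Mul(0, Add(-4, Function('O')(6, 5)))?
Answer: 2430269568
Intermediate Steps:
r = 0 (r = Mul(0, Add(-4, Mul(-4, Pow(6, -1)))) = Mul(0, Add(-4, Mul(-4, Rational(1, 6)))) = Mul(0, Add(-4, Rational(-2, 3))) = Mul(0, Rational(-14, 3)) = 0)
Function('T')(M, l) = Add(-196, Mul(-164, l))
Mul(Add(42188, 38434), Add(Mul(r, Add(-50, 110)), Function('T')(22, -185))) = Mul(Add(42188, 38434), Add(Mul(0, Add(-50, 110)), Add(-196, Mul(-164, -185)))) = Mul(80622, Add(Mul(0, 60), Add(-196, 30340))) = Mul(80622, Add(0, 30144)) = Mul(80622, 30144) = 2430269568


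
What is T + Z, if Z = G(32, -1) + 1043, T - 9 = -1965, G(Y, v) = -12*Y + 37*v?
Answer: -1334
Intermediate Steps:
T = -1956 (T = 9 - 1965 = -1956)
Z = 622 (Z = (-12*32 + 37*(-1)) + 1043 = (-384 - 37) + 1043 = -421 + 1043 = 622)
T + Z = -1956 + 622 = -1334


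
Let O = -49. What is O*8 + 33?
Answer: -359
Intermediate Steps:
O*8 + 33 = -49*8 + 33 = -392 + 33 = -359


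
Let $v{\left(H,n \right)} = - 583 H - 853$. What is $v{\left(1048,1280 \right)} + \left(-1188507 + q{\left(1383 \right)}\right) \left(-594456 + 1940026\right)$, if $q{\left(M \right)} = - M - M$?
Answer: $-1602941822447$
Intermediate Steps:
$v{\left(H,n \right)} = -853 - 583 H$
$q{\left(M \right)} = - 2 M$
$v{\left(1048,1280 \right)} + \left(-1188507 + q{\left(1383 \right)}\right) \left(-594456 + 1940026\right) = \left(-853 - 610984\right) + \left(-1188507 - 2766\right) \left(-594456 + 1940026\right) = \left(-853 - 610984\right) + \left(-1188507 - 2766\right) 1345570 = -611837 - 1602941210610 = -1602941822447$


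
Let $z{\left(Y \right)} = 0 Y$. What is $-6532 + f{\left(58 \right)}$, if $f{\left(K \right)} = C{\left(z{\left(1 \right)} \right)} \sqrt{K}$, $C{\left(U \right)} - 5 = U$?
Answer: $-6532 + 5 \sqrt{58} \approx -6493.9$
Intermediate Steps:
$z{\left(Y \right)} = 0$
$C{\left(U \right)} = 5 + U$
$f{\left(K \right)} = 5 \sqrt{K}$ ($f{\left(K \right)} = \left(5 + 0\right) \sqrt{K} = 5 \sqrt{K}$)
$-6532 + f{\left(58 \right)} = -6532 + 5 \sqrt{58}$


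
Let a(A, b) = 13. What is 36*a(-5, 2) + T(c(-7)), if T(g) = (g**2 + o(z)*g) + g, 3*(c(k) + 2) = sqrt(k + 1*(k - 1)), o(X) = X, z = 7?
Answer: 1363/3 + 4*I*sqrt(15)/3 ≈ 454.33 + 5.164*I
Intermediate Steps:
c(k) = -2 + sqrt(-1 + 2*k)/3 (c(k) = -2 + sqrt(k + 1*(k - 1))/3 = -2 + sqrt(k + 1*(-1 + k))/3 = -2 + sqrt(k + (-1 + k))/3 = -2 + sqrt(-1 + 2*k)/3)
T(g) = g**2 + 8*g (T(g) = (g**2 + 7*g) + g = g**2 + 8*g)
36*a(-5, 2) + T(c(-7)) = 36*13 + (-2 + sqrt(-1 + 2*(-7))/3)*(8 + (-2 + sqrt(-1 + 2*(-7))/3)) = 468 + (-2 + sqrt(-1 - 14)/3)*(8 + (-2 + sqrt(-1 - 14)/3)) = 468 + (-2 + sqrt(-15)/3)*(8 + (-2 + sqrt(-15)/3)) = 468 + (-2 + (I*sqrt(15))/3)*(8 + (-2 + (I*sqrt(15))/3)) = 468 + (-2 + I*sqrt(15)/3)*(8 + (-2 + I*sqrt(15)/3)) = 468 + (-2 + I*sqrt(15)/3)*(6 + I*sqrt(15)/3)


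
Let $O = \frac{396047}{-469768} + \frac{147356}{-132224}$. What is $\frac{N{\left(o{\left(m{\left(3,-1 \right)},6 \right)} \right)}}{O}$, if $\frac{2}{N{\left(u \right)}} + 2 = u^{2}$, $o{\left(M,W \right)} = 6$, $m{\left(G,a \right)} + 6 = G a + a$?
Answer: $- \frac{1941081376}{64594715091} \approx -0.03005$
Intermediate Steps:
$m{\left(G,a \right)} = -6 + a + G a$ ($m{\left(G,a \right)} = -6 + \left(G a + a\right) = -6 + \left(a + G a\right) = -6 + a + G a$)
$O = - \frac{3799689123}{1941081376}$ ($O = 396047 \left(- \frac{1}{469768}\right) + 147356 \left(- \frac{1}{132224}\right) = - \frac{396047}{469768} - \frac{36839}{33056} = - \frac{3799689123}{1941081376} \approx -1.9575$)
$N{\left(u \right)} = \frac{2}{-2 + u^{2}}$
$\frac{N{\left(o{\left(m{\left(3,-1 \right)},6 \right)} \right)}}{O} = \frac{2 \frac{1}{-2 + 6^{2}}}{- \frac{3799689123}{1941081376}} = \frac{2}{-2 + 36} \left(- \frac{1941081376}{3799689123}\right) = \frac{2}{34} \left(- \frac{1941081376}{3799689123}\right) = 2 \cdot \frac{1}{34} \left(- \frac{1941081376}{3799689123}\right) = \frac{1}{17} \left(- \frac{1941081376}{3799689123}\right) = - \frac{1941081376}{64594715091}$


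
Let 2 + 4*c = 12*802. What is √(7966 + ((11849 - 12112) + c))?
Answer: √40434/2 ≈ 100.54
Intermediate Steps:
c = 4811/2 (c = -½ + (12*802)/4 = -½ + (¼)*9624 = -½ + 2406 = 4811/2 ≈ 2405.5)
√(7966 + ((11849 - 12112) + c)) = √(7966 + ((11849 - 12112) + 4811/2)) = √(7966 + (-263 + 4811/2)) = √(7966 + 4285/2) = √(20217/2) = √40434/2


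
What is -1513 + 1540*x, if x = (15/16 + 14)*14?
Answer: 641079/2 ≈ 3.2054e+5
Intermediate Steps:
x = 1673/8 (x = (15*(1/16) + 14)*14 = (15/16 + 14)*14 = (239/16)*14 = 1673/8 ≈ 209.13)
-1513 + 1540*x = -1513 + 1540*(1673/8) = -1513 + 644105/2 = 641079/2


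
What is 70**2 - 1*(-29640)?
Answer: 34540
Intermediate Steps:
70**2 - 1*(-29640) = 4900 + 29640 = 34540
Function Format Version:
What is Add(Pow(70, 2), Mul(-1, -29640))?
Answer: 34540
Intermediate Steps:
Add(Pow(70, 2), Mul(-1, -29640)) = Add(4900, 29640) = 34540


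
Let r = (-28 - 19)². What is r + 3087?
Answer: 5296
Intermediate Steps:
r = 2209 (r = (-47)² = 2209)
r + 3087 = 2209 + 3087 = 5296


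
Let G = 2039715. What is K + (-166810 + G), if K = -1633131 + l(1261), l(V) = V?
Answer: 241035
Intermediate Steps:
K = -1631870 (K = -1633131 + 1261 = -1631870)
K + (-166810 + G) = -1631870 + (-166810 + 2039715) = -1631870 + 1872905 = 241035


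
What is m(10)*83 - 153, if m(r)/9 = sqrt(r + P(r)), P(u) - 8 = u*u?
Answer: -153 + 747*sqrt(118) ≈ 7961.5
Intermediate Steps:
P(u) = 8 + u**2 (P(u) = 8 + u*u = 8 + u**2)
m(r) = 9*sqrt(8 + r + r**2) (m(r) = 9*sqrt(r + (8 + r**2)) = 9*sqrt(8 + r + r**2))
m(10)*83 - 153 = (9*sqrt(8 + 10 + 10**2))*83 - 153 = (9*sqrt(8 + 10 + 100))*83 - 153 = (9*sqrt(118))*83 - 153 = 747*sqrt(118) - 153 = -153 + 747*sqrt(118)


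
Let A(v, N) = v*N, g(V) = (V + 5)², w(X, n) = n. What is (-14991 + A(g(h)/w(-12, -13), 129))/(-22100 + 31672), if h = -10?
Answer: -49527/31109 ≈ -1.5920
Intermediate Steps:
g(V) = (5 + V)²
A(v, N) = N*v
(-14991 + A(g(h)/w(-12, -13), 129))/(-22100 + 31672) = (-14991 + 129*((5 - 10)²/(-13)))/(-22100 + 31672) = (-14991 + 129*((-5)²*(-1/13)))/9572 = (-14991 + 129*(25*(-1/13)))*(1/9572) = (-14991 + 129*(-25/13))*(1/9572) = (-14991 - 3225/13)*(1/9572) = -198108/13*1/9572 = -49527/31109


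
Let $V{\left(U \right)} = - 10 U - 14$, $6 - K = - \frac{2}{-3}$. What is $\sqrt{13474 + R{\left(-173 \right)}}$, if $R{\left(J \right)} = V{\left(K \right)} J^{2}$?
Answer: $\frac{2 i \sqrt{4503927}}{3} \approx 1414.8 i$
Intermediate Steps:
$K = \frac{16}{3}$ ($K = 6 - - \frac{2}{-3} = 6 - \left(-2\right) \left(- \frac{1}{3}\right) = 6 - \frac{2}{3} = \frac{16}{3} \approx 5.3333$)
$V{\left(U \right)} = -14 - 10 U$
$R{\left(J \right)} = - \frac{202 J^{2}}{3}$ ($R{\left(J \right)} = \left(-14 - \frac{160}{3}\right) J^{2} = - \frac{202 J^{2}}{3}$)
$\sqrt{13474 + R{\left(-173 \right)}} = \sqrt{13474 - \frac{202 \left(-173\right)^{2}}{3}} = \sqrt{13474 - \frac{6045658}{3}} = \sqrt{- \frac{6005236}{3}} = \frac{2 i \sqrt{4503927}}{3}$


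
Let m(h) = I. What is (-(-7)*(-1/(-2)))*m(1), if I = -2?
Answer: -7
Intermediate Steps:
m(h) = -2
(-(-7)*(-1/(-2)))*m(1) = -(-7)*(-1/(-2))*(-2) = -(-7)*(-1*(-1/2))*(-2) = -(-7)/2*(-2) = -7*(-1/2)*(-2) = (7/2)*(-2) = -7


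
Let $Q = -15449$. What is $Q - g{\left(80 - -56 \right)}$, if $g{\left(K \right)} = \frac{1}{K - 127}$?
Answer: $- \frac{139042}{9} \approx -15449.0$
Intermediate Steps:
$g{\left(K \right)} = \frac{1}{-127 + K}$
$Q - g{\left(80 - -56 \right)} = -15449 - \frac{1}{-127 + \left(80 - -56\right)} = -15449 - \frac{1}{-127 + \left(80 + 56\right)} = -15449 - \frac{1}{-127 + 136} = -15449 - \frac{1}{9} = - \frac{139042}{9}$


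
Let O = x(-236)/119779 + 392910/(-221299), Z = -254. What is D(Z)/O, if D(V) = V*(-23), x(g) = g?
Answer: -77426867902241/23557296727 ≈ -3286.7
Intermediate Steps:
D(V) = -23*V
O = -47114593454/26506972921 (O = -236/119779 + 392910/(-221299) = -236*1/119779 + 392910*(-1/221299) = -236/119779 - 392910/221299 = -47114593454/26506972921 ≈ -1.7774)
D(Z)/O = (-23*(-254))/(-47114593454/26506972921) = 5842*(-26506972921/47114593454) = -77426867902241/23557296727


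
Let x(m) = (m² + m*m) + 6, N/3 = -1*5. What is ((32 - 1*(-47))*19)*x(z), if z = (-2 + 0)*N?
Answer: 2710806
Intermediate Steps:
N = -15 (N = 3*(-1*5) = 3*(-5) = -15)
z = 30 (z = (-2 + 0)*(-15) = -2*(-15) = 30)
x(m) = 6 + 2*m² (x(m) = (m² + m²) + 6 = 2*m² + 6 = 6 + 2*m²)
((32 - 1*(-47))*19)*x(z) = ((32 - 1*(-47))*19)*(6 + 2*30²) = ((32 + 47)*19)*(6 + 2*900) = (79*19)*(6 + 1800) = 1501*1806 = 2710806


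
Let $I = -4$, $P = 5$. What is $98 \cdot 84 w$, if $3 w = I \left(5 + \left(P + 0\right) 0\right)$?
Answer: $-54880$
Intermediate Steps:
$w = - \frac{20}{3}$ ($w = \frac{\left(-4\right) \left(5 + \left(5 + 0\right) 0\right)}{3} = \frac{\left(-4\right) \left(5 + 5 \cdot 0\right)}{3} = \frac{\left(-4\right) \left(5 + 0\right)}{3} = \frac{\left(-4\right) 5}{3} = \frac{1}{3} \left(-20\right) = - \frac{20}{3} \approx -6.6667$)
$98 \cdot 84 w = 98 \cdot 84 \left(- \frac{20}{3}\right) = 8232 \left(- \frac{20}{3}\right) = -54880$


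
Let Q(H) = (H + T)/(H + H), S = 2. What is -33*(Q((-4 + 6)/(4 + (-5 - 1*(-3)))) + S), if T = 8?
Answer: -429/2 ≈ -214.50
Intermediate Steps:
Q(H) = (8 + H)/(2*H) (Q(H) = (H + 8)/(H + H) = (8 + H)/((2*H)) = (8 + H)*(1/(2*H)) = (8 + H)/(2*H))
-33*(Q((-4 + 6)/(4 + (-5 - 1*(-3)))) + S) = -33*((8 + (-4 + 6)/(4 + (-5 - 1*(-3))))/(2*(((-4 + 6)/(4 + (-5 - 1*(-3)))))) + 2) = -33*((8 + 2/(4 + (-5 + 3)))/(2*((2/(4 + (-5 + 3))))) + 2) = -33*((8 + 2/(4 - 2))/(2*((2/(4 - 2)))) + 2) = -33*((8 + 2/2)/(2*((2/2))) + 2) = -33*((8 + 2*(1/2))/(2*((2*(1/2)))) + 2) = -33*((1/2)*(8 + 1)/1 + 2) = -33*((1/2)*1*9 + 2) = -33*(9/2 + 2) = -33*13/2 = -429/2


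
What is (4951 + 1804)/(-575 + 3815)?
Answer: 1351/648 ≈ 2.0849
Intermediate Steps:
(4951 + 1804)/(-575 + 3815) = 6755/3240 = 6755*(1/3240) = 1351/648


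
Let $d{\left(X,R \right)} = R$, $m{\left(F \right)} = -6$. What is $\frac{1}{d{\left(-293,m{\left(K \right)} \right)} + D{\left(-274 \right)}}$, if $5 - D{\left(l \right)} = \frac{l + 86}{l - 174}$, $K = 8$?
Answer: $- \frac{112}{159} \approx -0.7044$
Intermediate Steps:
$D{\left(l \right)} = 5 - \frac{86 + l}{-174 + l}$ ($D{\left(l \right)} = 5 - \frac{l + 86}{l - 174} = 5 - \frac{86 + l}{-174 + l}$)
$\frac{1}{d{\left(-293,m{\left(K \right)} \right)} + D{\left(-274 \right)}} = \frac{1}{-6 + \frac{4 \left(-239 - 274\right)}{-174 - 274}} = \frac{1}{-6 + 4 \frac{1}{-448} \left(-513\right)} = \frac{1}{-6 + 4 \left(- \frac{1}{448}\right) \left(-513\right)} = \frac{1}{-6 + \frac{513}{112}} = \frac{1}{- \frac{159}{112}} = - \frac{112}{159}$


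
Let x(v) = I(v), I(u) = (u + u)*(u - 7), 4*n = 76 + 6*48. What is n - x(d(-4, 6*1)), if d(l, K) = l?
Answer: 3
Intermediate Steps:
n = 91 (n = (76 + 6*48)/4 = (76 + 288)/4 = (¼)*364 = 91)
I(u) = 2*u*(-7 + u) (I(u) = (2*u)*(-7 + u) = 2*u*(-7 + u))
x(v) = 2*v*(-7 + v)
n - x(d(-4, 6*1)) = 91 - 2*(-4)*(-7 - 4) = 91 - 2*(-4)*(-11) = 91 - 1*88 = 91 - 88 = 3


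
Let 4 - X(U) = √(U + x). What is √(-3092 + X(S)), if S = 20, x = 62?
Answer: √(-3088 - √82) ≈ 55.651*I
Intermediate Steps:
X(U) = 4 - √(62 + U) (X(U) = 4 - √(U + 62) = 4 - √(62 + U))
√(-3092 + X(S)) = √(-3092 + (4 - √(62 + 20))) = √(-3092 + (4 - √82)) = √(-3088 - √82)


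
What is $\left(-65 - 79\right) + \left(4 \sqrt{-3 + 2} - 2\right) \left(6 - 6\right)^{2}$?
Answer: $-144$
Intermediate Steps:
$\left(-65 - 79\right) + \left(4 \sqrt{-3 + 2} - 2\right) \left(6 - 6\right)^{2} = \left(-65 - 79\right) + \left(4 \sqrt{-1} - 2\right) 0^{2} = -144 + \left(4 i - 2\right) 0 = -144 + \left(-2 + 4 i\right) 0 = -144 + 0 = -144$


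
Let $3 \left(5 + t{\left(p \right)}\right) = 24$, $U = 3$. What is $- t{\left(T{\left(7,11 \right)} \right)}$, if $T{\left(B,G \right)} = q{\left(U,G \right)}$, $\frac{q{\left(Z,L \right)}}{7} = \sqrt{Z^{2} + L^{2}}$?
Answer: $-3$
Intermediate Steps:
$q{\left(Z,L \right)} = 7 \sqrt{L^{2} + Z^{2}}$ ($q{\left(Z,L \right)} = 7 \sqrt{Z^{2} + L^{2}} = 7 \sqrt{L^{2} + Z^{2}}$)
$T{\left(B,G \right)} = 7 \sqrt{9 + G^{2}}$ ($T{\left(B,G \right)} = 7 \sqrt{G^{2} + 3^{2}} = 7 \sqrt{G^{2} + 9} = 7 \sqrt{9 + G^{2}}$)
$t{\left(p \right)} = 3$ ($t{\left(p \right)} = -5 + \frac{1}{3} \cdot 24 = -5 + 8 = 3$)
$- t{\left(T{\left(7,11 \right)} \right)} = \left(-1\right) 3 = -3$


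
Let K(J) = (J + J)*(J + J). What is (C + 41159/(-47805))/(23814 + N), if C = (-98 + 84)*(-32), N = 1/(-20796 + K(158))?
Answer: 337989105572/18000827814801 ≈ 0.018776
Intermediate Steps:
K(J) = 4*J² (K(J) = (2*J)*(2*J) = 4*J²)
N = 1/79060 (N = 1/(-20796 + 4*158²) = 1/(-20796 + 4*24964) = 1/(-20796 + 99856) = 1/79060 ≈ 1.2649e-5)
C = 448 (C = -14*(-32) = 448)
(C + 41159/(-47805))/(23814 + N) = (448 + 41159/(-47805))/(23814 + 1/79060) = (448 + 41159*(-1/47805))/(1882734841/79060) = (448 - 41159/47805)*(79060/1882734841) = (21375481/47805)*(79060/1882734841) = 337989105572/18000827814801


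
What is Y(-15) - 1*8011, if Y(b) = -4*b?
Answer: -7951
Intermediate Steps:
Y(-15) - 1*8011 = -4*(-15) - 1*8011 = 60 - 8011 = -7951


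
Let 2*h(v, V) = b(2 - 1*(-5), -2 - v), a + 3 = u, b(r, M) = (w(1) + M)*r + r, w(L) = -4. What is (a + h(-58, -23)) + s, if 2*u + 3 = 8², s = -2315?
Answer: -2102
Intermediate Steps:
u = 61/2 (u = -3/2 + (½)*8² = -3/2 + (½)*64 = -3/2 + 32 = 61/2 ≈ 30.500)
b(r, M) = r + r*(-4 + M) (b(r, M) = (-4 + M)*r + r = r*(-4 + M) + r = r + r*(-4 + M))
a = 55/2 (a = -3 + 61/2 = 55/2 ≈ 27.500)
h(v, V) = -35/2 - 7*v/2 (h(v, V) = ((2 - 1*(-5))*(-3 + (-2 - v)))/2 = ((2 + 5)*(-5 - v))/2 = (7*(-5 - v))/2 = (-35 - 7*v)/2 = -35/2 - 7*v/2)
(a + h(-58, -23)) + s = (55/2 + (-35/2 - 7/2*(-58))) - 2315 = (55/2 + (-35/2 + 203)) - 2315 = (55/2 + 371/2) - 2315 = 213 - 2315 = -2102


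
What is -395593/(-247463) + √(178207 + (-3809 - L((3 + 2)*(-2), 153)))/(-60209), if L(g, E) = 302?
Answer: 395593/247463 - 12*√1209/60209 ≈ 1.5917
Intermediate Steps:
-395593/(-247463) + √(178207 + (-3809 - L((3 + 2)*(-2), 153)))/(-60209) = -395593/(-247463) + √(178207 + (-3809 - 1*302))/(-60209) = -395593*(-1/247463) + √(178207 + (-3809 - 302))*(-1/60209) = 395593/247463 + √(178207 - 4111)*(-1/60209) = 395593/247463 + √174096*(-1/60209) = 395593/247463 + (12*√1209)*(-1/60209) = 395593/247463 - 12*√1209/60209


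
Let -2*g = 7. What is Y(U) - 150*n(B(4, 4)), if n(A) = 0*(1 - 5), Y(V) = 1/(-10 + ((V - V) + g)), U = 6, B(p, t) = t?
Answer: -2/27 ≈ -0.074074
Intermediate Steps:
g = -7/2 (g = -½*7 = -7/2 ≈ -3.5000)
Y(V) = -2/27 (Y(V) = 1/(-10 + ((V - V) - 7/2)) = 1/(-10 + (0 - 7/2)) = 1/(-10 - 7/2) = 1/(-27/2) = -2/27)
n(A) = 0 (n(A) = 0*(-4) = 0)
Y(U) - 150*n(B(4, 4)) = -2/27 - 150*0 = -2/27 + 0 = -2/27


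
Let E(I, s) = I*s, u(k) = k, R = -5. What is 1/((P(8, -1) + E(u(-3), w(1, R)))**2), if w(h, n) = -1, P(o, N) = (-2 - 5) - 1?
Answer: 1/25 ≈ 0.040000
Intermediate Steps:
P(o, N) = -8 (P(o, N) = -7 - 1 = -8)
1/((P(8, -1) + E(u(-3), w(1, R)))**2) = 1/((-8 - 3*(-1))**2) = 1/((-8 + 3)**2) = 1/((-5)**2) = 1/25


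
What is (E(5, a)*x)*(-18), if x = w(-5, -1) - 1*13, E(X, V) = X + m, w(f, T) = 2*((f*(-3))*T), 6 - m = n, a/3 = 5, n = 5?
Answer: 4644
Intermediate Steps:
a = 15 (a = 3*5 = 15)
m = 1 (m = 6 - 1*5 = 6 - 5 = 1)
w(f, T) = -6*T*f (w(f, T) = 2*((-3*f)*T) = 2*(-3*T*f) = -6*T*f)
E(X, V) = 1 + X (E(X, V) = X + 1 = 1 + X)
x = -43 (x = -6*(-1)*(-5) - 1*13 = -30 - 13 = -43)
(E(5, a)*x)*(-18) = ((1 + 5)*(-43))*(-18) = (6*(-43))*(-18) = -258*(-18) = 4644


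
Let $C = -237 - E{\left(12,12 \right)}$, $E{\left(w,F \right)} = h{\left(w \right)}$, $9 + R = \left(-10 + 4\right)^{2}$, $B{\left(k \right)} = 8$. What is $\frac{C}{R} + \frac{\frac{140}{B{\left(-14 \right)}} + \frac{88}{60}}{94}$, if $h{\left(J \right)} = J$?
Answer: $- \frac{76313}{8460} \approx -9.0204$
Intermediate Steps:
$R = 27$ ($R = -9 + \left(-10 + 4\right)^{2} = -9 + \left(-6\right)^{2} = -9 + 36 = 27$)
$E{\left(w,F \right)} = w$
$C = -249$ ($C = -237 - 12 = -249$)
$\frac{C}{R} + \frac{\frac{140}{B{\left(-14 \right)}} + \frac{88}{60}}{94} = - \frac{249}{27} + \frac{\frac{140}{8} + \frac{88}{60}}{94} = \left(-249\right) \frac{1}{27} + \left(140 \cdot \frac{1}{8} + 88 \cdot \frac{1}{60}\right) \frac{1}{94} = - \frac{83}{9} + \left(\frac{35}{2} + \frac{22}{15}\right) \frac{1}{94} = - \frac{83}{9} + \frac{569}{30} \cdot \frac{1}{94} = - \frac{83}{9} + \frac{569}{2820} = - \frac{76313}{8460}$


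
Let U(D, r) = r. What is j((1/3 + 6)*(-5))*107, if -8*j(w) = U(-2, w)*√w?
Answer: 10165*I*√285/72 ≈ 2383.4*I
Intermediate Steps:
j(w) = -w^(3/2)/8 (j(w) = -w*√w/8 = -w^(3/2)/8)
j((1/3 + 6)*(-5))*107 = -(-5*I*√5*(1/3 + 6)^(3/2))/8*107 = -(-5*I*√5*(1*(⅓) + 6)^(3/2))/8*107 = -(-5*I*√5*(⅓ + 6)^(3/2))/8*107 = -(-95*I*√285/9)/8*107 = -(-95)*I*√285/72*107 = (95*I*√285/72)*107 = 10165*I*√285/72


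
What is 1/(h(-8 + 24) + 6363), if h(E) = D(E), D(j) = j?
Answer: 1/6379 ≈ 0.00015676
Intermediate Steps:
h(E) = E
1/(h(-8 + 24) + 6363) = 1/((-8 + 24) + 6363) = 1/(16 + 6363) = 1/6379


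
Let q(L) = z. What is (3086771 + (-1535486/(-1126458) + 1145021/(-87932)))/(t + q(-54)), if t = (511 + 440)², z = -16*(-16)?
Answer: 152874387625174655/44803909079957196 ≈ 3.4121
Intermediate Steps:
z = 256
q(L) = 256
t = 904401 (t = 951² = 904401)
(3086771 + (-1535486/(-1126458) + 1145021/(-87932)))/(t + q(-54)) = (3086771 + (-1535486/(-1126458) + 1145021/(-87932)))/(904401 + 256) = (3086771 + (-1535486*(-1/1126458) + 1145021*(-1/87932)))/904657 = (3086771 + (767743/563229 - 1145021/87932))*(1/904657) = (3086771 - 577399855333/49525852428)*(1/904657) = (152874387625174655/49525852428)*(1/904657) = 152874387625174655/44803909079957196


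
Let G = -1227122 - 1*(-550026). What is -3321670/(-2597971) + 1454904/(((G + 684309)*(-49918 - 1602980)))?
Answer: 6599723900207966/5162321342934509 ≈ 1.2784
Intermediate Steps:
G = -677096 (G = -1227122 + 550026 = -677096)
-3321670/(-2597971) + 1454904/(((G + 684309)*(-49918 - 1602980))) = -3321670/(-2597971) + 1454904/(((-677096 + 684309)*(-49918 - 1602980))) = -3321670*(-1/2597971) + 1454904/((7213*(-1652898))) = 3321670/2597971 + 1454904/(-11922353274) = 3321670/2597971 + 1454904*(-1/11922353274) = 3321670/2597971 - 242484/1987058879 = 6599723900207966/5162321342934509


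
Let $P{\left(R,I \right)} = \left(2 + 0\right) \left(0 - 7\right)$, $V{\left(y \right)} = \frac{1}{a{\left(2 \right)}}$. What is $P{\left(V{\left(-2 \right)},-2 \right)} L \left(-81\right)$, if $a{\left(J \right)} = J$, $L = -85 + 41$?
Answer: $-49896$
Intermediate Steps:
$L = -44$
$V{\left(y \right)} = \frac{1}{2}$
$P{\left(R,I \right)} = -14$ ($P{\left(R,I \right)} = 2 \left(-7\right) = -14$)
$P{\left(V{\left(-2 \right)},-2 \right)} L \left(-81\right) = \left(-14\right) \left(-44\right) \left(-81\right) = 616 \left(-81\right) = -49896$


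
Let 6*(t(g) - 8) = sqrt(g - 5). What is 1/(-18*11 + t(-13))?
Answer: -380/72201 - I*sqrt(2)/72201 ≈ -0.0052631 - 1.9587e-5*I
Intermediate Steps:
t(g) = 8 + sqrt(-5 + g)/6 (t(g) = 8 + sqrt(g - 5)/6 = 8 + sqrt(-5 + g)/6)
1/(-18*11 + t(-13)) = 1/(-18*11 + (8 + sqrt(-5 - 13)/6)) = 1/(-198 + (8 + sqrt(-18)/6)) = 1/(-198 + (8 + (3*I*sqrt(2))/6)) = 1/(-198 + (8 + I*sqrt(2)/2)) = 1/(-190 + I*sqrt(2)/2)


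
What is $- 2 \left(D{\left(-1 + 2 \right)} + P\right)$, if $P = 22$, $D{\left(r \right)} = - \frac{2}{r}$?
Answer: $-40$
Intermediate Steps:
$- 2 \left(D{\left(-1 + 2 \right)} + P\right) = - 2 \left(- \frac{2}{-1 + 2} + 22\right) = - 2 \left(- \frac{2}{1} + 22\right) = - 2 \left(\left(-2\right) 1 + 22\right) = - 2 \left(-2 + 22\right) = \left(-2\right) 20 = -40$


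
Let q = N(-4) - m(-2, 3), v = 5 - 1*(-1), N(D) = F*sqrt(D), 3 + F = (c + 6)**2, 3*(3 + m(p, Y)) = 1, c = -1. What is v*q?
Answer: 16 + 264*I ≈ 16.0 + 264.0*I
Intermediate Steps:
m(p, Y) = -8/3 (m(p, Y) = -3 + (1/3)*1 = -3 + 1/3 = -8/3)
F = 22 (F = -3 + (-1 + 6)**2 = -3 + 5**2 = -3 + 25 = 22)
N(D) = 22*sqrt(D)
v = 6 (v = 5 + 1 = 6)
q = 8/3 + 44*I (q = 22*sqrt(-4) - 1*(-8/3) = 22*(2*I) + 8/3 = 44*I + 8/3 = 8/3 + 44*I ≈ 2.6667 + 44.0*I)
v*q = 6*(8/3 + 44*I) = 16 + 264*I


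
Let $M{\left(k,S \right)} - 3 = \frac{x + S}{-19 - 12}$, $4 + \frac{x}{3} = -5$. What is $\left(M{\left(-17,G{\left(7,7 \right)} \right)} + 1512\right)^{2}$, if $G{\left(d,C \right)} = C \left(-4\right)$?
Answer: $\frac{2210880400}{961} \approx 2.3006 \cdot 10^{6}$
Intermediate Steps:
$x = -27$ ($x = -12 + 3 \left(-5\right) = -12 - 15 = -27$)
$G{\left(d,C \right)} = - 4 C$
$M{\left(k,S \right)} = \frac{120}{31} - \frac{S}{31}$ ($M{\left(k,S \right)} = 3 + \frac{-27 + S}{-19 - 12} = 3 + \frac{-27 + S}{-31} = 3 + \left(-27 + S\right) \left(- \frac{1}{31}\right) = 3 - \left(- \frac{27}{31} + \frac{S}{31}\right) = \frac{120}{31} - \frac{S}{31}$)
$\left(M{\left(-17,G{\left(7,7 \right)} \right)} + 1512\right)^{2} = \left(\left(\frac{120}{31} - \frac{\left(-4\right) 7}{31}\right) + 1512\right)^{2} = \left(\left(\frac{120}{31} - - \frac{28}{31}\right) + 1512\right)^{2} = \left(\left(\frac{120}{31} + \frac{28}{31}\right) + 1512\right)^{2} = \left(\frac{148}{31} + 1512\right)^{2} = \left(\frac{47020}{31}\right)^{2} = \frac{2210880400}{961}$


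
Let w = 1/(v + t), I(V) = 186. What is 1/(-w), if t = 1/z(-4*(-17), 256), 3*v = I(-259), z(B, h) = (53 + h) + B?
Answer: -23375/377 ≈ -62.003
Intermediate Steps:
z(B, h) = 53 + B + h
v = 62 (v = (1/3)*186 = 62)
t = 1/377 (t = 1/(53 - 4*(-17) + 256) = 1/(53 + 68 + 256) = 1/377 ≈ 0.0026525)
w = 377/23375 (w = 1/(62 + 1/377) = 1/(23375/377) = 377/23375 ≈ 0.016128)
1/(-w) = 1/(-1*377/23375) = 1/(-377/23375) = -23375/377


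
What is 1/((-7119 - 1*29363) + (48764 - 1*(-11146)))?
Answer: 1/23428 ≈ 4.2684e-5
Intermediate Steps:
1/((-7119 - 1*29363) + (48764 - 1*(-11146))) = 1/((-7119 - 29363) + (48764 + 11146)) = 1/(-36482 + 59910) = 1/23428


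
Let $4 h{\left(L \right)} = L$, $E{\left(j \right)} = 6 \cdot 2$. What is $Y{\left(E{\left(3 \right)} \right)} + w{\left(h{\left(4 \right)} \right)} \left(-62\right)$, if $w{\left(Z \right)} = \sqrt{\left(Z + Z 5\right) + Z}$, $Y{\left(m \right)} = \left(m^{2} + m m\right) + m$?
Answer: $300 - 62 \sqrt{7} \approx 135.96$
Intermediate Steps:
$E{\left(j \right)} = 12$
$Y{\left(m \right)} = m + 2 m^{2}$ ($Y{\left(m \right)} = \left(m^{2} + m^{2}\right) + m = 2 m^{2} + m = m + 2 m^{2}$)
$h{\left(L \right)} = \frac{L}{4}$
$w{\left(Z \right)} = \sqrt{7} \sqrt{Z}$ ($w{\left(Z \right)} = \sqrt{\left(Z + 5 Z\right) + Z} = \sqrt{6 Z + Z} = \sqrt{7 Z} = \sqrt{7} \sqrt{Z}$)
$Y{\left(E{\left(3 \right)} \right)} + w{\left(h{\left(4 \right)} \right)} \left(-62\right) = 12 \left(1 + 2 \cdot 12\right) + \sqrt{7} \sqrt{\frac{1}{4} \cdot 4} \left(-62\right) = 12 \left(1 + 24\right) + \sqrt{7} \sqrt{1} \left(-62\right) = 12 \cdot 25 + \sqrt{7} \cdot 1 \left(-62\right) = 300 + \sqrt{7} \left(-62\right) = 300 - 62 \sqrt{7}$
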